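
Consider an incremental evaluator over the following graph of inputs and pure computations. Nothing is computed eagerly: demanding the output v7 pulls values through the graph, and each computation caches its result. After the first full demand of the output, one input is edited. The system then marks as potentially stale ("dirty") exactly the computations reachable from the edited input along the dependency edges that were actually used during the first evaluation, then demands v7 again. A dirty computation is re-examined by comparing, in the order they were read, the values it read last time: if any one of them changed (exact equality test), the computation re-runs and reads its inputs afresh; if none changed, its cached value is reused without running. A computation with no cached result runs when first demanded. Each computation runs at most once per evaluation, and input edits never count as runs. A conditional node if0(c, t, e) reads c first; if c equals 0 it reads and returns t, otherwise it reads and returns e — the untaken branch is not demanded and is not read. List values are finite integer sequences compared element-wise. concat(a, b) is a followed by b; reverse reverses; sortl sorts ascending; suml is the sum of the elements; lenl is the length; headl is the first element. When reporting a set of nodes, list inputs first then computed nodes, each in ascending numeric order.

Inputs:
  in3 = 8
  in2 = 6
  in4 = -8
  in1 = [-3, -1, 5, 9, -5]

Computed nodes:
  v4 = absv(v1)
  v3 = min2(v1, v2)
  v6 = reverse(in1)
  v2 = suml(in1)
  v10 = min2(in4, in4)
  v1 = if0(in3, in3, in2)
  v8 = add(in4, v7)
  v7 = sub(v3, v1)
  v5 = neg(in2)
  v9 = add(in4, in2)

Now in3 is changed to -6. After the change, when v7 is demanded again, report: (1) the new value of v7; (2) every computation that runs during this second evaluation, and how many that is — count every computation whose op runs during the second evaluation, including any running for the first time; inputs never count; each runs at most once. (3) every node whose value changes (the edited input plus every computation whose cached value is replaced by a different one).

Initial pass — values computed on the first demand:
  v1 = if0(in3=8 -> else branch in2) = 6
  v2 = suml([-3, -1, 5, 9, -5]) = 5
  v3 = min2(6, 5) = 5
  v7 = sub(5, 6) = -1

Second demand — change propagation:
  v1: re-runs because in3 8->-6; new result 6 (unchanged).
  v3: re-examined; everything it read last time is the same (v1 unchanged, v2 unchanged) — cache 5 kept, no run.
  v7: re-examined; everything it read last time is the same (v3 unchanged, v1 unchanged) — cache -1 kept, no run.

The important point: v1 recomputes to an identical value, and the output ends up unchanged.

v7 now evaluates to -1.
Run set: v1 (1 run).
Changed values: in3.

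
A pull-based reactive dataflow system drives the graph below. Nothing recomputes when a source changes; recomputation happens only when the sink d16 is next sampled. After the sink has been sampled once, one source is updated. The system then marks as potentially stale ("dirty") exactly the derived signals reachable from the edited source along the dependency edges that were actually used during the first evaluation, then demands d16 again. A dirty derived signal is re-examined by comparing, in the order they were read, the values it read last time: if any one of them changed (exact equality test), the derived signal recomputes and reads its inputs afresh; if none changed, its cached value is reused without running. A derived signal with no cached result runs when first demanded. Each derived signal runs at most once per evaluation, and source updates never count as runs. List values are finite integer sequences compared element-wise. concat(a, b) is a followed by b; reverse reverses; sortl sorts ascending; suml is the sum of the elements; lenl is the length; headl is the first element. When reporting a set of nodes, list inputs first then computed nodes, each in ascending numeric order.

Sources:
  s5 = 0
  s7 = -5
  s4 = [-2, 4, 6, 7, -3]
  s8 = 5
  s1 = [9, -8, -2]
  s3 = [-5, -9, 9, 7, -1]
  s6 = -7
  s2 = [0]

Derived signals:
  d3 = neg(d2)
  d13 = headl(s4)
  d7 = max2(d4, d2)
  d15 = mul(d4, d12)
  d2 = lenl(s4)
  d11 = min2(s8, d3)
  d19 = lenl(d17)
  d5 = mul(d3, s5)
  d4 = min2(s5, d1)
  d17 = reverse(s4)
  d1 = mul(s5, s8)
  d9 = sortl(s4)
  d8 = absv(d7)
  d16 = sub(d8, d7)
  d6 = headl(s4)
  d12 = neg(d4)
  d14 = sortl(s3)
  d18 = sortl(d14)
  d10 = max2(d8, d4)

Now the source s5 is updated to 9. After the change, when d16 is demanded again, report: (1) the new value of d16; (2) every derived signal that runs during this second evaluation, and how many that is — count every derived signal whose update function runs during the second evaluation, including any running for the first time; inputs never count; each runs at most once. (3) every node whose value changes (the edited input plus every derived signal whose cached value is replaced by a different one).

First evaluation (everything demanded from the output):
  d1 = mul(0, 5) = 0
  d2 = lenl([-2, 4, 6, 7, -3]) = 5
  d4 = min2(0, 0) = 0
  d7 = max2(0, 5) = 5
  d8 = absv(5) = 5
  d16 = sub(5, 5) = 0

Propagation after the edit:
  d1: runs — s5 0->9; result 45.
  d4: runs — s5 0->9; d1 0->45; result 9.
  d7: runs — d4 0->9; result 9.
  d8: runs — d7 5->9; result 9.
  d16: runs — d8 5->9; d7 5->9; result 0 (same value as before).

New value of d16: 0.
Derived signals that run: d1, d4, d7, d8, d16 — 5 in total.
Values that change: s5, d1, d4, d7, d8.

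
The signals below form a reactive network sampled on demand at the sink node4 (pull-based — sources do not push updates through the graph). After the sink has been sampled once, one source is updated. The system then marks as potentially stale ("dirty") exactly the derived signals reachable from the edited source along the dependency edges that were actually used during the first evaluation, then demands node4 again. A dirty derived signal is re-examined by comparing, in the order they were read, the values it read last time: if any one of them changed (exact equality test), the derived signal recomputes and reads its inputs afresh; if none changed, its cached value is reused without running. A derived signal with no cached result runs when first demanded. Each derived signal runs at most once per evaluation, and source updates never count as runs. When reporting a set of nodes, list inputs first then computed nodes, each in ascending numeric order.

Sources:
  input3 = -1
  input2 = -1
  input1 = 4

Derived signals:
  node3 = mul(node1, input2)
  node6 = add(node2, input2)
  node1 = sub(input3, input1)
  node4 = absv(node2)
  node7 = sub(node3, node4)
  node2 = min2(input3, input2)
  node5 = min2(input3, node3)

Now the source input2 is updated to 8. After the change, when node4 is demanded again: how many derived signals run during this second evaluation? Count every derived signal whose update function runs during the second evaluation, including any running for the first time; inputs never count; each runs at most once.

Run set: node2 (1 run).
The important point: node2 recomputes to an identical value, and the output ends up unchanged.

Initial pass — values computed on the first demand:
  node2 = min2(-1, -1) = -1
  node4 = absv(-1) = 1

Second demand — change propagation:
  node2: re-runs because input2 -1->8; new result -1 (unchanged).
  node4: re-examined; everything it read last time is the same (node2 unchanged) — cache 1 kept, no run.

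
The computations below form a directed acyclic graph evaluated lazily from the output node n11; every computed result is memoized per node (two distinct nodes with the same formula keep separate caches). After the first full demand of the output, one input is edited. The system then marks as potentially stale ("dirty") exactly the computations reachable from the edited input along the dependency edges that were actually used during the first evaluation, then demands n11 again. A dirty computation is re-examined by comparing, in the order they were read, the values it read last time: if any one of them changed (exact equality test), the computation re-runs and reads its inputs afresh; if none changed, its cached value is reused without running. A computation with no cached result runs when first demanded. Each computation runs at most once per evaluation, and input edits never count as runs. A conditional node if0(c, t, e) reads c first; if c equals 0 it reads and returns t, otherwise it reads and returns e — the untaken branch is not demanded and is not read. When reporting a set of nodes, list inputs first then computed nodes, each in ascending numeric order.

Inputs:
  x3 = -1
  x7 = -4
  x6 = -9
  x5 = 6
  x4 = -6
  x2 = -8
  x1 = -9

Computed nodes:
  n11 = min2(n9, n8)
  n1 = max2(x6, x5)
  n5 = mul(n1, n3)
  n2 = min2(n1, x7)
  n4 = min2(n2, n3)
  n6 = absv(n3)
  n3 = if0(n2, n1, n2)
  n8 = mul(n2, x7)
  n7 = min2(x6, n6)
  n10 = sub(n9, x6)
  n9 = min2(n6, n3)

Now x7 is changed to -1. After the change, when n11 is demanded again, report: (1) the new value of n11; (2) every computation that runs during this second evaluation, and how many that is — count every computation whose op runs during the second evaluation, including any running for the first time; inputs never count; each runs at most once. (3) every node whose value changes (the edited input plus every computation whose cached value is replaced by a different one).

First demand of the output computes:
  n1 = max2(-9, 6) = 6
  n2 = min2(6, -4) = -4
  n3 = if0(n2=-4 -> else branch n2) = -4
  n6 = absv(-4) = 4
  n8 = mul(-4, -4) = 16
  n9 = min2(4, -4) = -4
  n11 = min2(-4, 16) = -4

After the edit, cleaning proceeds:
  n2: a read changed (x7 -4->-1) — executes, giving -1.
  n3: a read changed (n2 -4->-1; n2 -4->-1) — executes, giving -1.
  n6: a read changed (n3 -4->-1) — executes, giving 1.
  n8: a read changed (n2 -4->-1; x7 -4->-1) — executes, giving 1.
  n9: a read changed (n6 4->1; n3 -4->-1) — executes, giving -1.
  n11: a read changed (n9 -4->-1; n8 16->1) — executes, giving -1.

Demanding n11 again yields -1.
6 computations run: n2, n3, n6, n8, n9, n11.
The nodes whose values change: x7, n2, n3, n6, n8, n9, n11.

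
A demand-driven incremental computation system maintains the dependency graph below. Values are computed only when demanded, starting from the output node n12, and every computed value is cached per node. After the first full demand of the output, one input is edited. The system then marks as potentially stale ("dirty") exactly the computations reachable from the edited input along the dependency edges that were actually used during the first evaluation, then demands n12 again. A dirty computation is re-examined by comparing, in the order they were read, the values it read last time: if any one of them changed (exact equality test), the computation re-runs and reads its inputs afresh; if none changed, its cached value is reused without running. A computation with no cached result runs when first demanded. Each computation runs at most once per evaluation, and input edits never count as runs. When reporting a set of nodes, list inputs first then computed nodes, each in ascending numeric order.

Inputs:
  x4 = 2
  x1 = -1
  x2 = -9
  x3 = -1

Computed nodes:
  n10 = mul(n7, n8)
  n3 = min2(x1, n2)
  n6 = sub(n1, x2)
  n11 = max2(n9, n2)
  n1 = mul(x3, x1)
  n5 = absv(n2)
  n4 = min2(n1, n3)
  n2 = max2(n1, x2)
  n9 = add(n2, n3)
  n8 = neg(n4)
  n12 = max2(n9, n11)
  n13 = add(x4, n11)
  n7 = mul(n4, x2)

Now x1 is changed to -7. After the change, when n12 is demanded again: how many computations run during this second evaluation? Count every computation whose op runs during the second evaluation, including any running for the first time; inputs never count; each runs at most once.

Computations that run: n1, n2, n3, n9, n11, n12 — 6 in total.

First evaluation (everything demanded from the output):
  n1 = mul(-1, -1) = 1
  n2 = max2(1, -9) = 1
  n3 = min2(-1, 1) = -1
  n9 = add(1, -1) = 0
  n11 = max2(0, 1) = 1
  n12 = max2(0, 1) = 1

Propagation after the edit:
  n1: runs — x1 -1->-7; result 7.
  n2: runs — n1 1->7; result 7.
  n3: runs — x1 -1->-7; n2 1->7; result -7.
  n9: runs — n2 1->7; n3 -1->-7; result 0 (same value as before).
  n11: runs — n2 1->7; result 7.
  n12: runs — n11 1->7; result 7.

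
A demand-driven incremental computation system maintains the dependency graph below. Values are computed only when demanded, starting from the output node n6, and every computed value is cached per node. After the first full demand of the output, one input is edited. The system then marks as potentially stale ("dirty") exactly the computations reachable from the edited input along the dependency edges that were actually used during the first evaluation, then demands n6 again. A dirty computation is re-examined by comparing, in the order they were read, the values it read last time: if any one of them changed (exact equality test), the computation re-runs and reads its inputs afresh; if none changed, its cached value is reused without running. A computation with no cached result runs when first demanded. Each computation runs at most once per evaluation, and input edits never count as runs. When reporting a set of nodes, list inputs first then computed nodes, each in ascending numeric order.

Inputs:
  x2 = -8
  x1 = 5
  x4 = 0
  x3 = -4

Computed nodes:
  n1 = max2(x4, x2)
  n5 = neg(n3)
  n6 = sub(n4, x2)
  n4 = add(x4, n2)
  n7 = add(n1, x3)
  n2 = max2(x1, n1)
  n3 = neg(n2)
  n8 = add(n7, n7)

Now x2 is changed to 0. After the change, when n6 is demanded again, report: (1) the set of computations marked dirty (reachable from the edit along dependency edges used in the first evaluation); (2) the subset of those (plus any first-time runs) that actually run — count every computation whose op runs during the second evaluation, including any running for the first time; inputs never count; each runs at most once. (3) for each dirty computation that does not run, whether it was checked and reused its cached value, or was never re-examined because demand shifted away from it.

First evaluation (everything demanded from the output):
  n1 = max2(0, -8) = 0
  n2 = max2(5, 0) = 5
  n4 = add(0, 5) = 5
  n6 = sub(5, -8) = 13

Propagation after the edit:
  n1: runs — x2 -8->0; result 0 (same value as before).
  n2: checked — values it read are unchanged (x1 unchanged, n1 unchanged); reused cached 5 without running.
  n4: checked — values it read are unchanged (x4 unchanged, n2 unchanged); reused cached 5 without running.
  n6: runs — x2 -8->0; result 5.

Key observation: the cutoff stops propagation at n2 — its inputs' values are unchanged, so it reuses its cache.

Marked dirty: n1, n2, n4, n6.
Computations that run: n1, n6 — 2 in total.
Checked but reused from cache: n2, n4.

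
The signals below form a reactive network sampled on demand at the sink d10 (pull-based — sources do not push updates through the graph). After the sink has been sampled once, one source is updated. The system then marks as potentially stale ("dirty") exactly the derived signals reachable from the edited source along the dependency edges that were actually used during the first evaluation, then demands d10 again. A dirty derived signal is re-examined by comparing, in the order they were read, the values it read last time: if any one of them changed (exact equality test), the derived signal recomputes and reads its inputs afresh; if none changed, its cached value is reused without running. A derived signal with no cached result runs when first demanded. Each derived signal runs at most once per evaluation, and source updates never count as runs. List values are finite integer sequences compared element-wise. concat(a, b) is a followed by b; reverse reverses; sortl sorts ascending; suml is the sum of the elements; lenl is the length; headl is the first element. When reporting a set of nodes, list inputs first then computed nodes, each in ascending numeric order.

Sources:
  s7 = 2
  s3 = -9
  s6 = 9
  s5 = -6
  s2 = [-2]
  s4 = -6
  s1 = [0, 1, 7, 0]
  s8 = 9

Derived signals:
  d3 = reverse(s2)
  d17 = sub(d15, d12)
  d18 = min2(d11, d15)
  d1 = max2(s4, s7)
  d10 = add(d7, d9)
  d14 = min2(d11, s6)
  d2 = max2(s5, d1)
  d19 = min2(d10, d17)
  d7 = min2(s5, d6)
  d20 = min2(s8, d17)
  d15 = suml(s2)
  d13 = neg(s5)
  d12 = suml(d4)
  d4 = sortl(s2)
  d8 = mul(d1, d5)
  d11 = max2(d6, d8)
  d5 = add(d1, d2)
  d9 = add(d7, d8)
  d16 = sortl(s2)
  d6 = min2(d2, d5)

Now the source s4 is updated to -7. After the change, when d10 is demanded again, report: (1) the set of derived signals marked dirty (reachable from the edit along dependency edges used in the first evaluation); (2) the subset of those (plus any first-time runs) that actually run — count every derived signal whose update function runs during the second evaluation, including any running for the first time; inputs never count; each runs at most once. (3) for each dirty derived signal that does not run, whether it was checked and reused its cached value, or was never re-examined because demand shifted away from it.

Dirty set: d1, d2, d5, d6, d7, d8, d9, d10.
Run set: d1 (1 run).
Re-examined without running (cache reused): d2, d5, d6, d7, d8, d9, d10.
The important point: d1 recomputes to an identical value, and the output ends up unchanged.

Initial pass — values computed on the first demand:
  d1 = max2(-6, 2) = 2
  d2 = max2(-6, 2) = 2
  d5 = add(2, 2) = 4
  d6 = min2(2, 4) = 2
  d7 = min2(-6, 2) = -6
  d8 = mul(2, 4) = 8
  d9 = add(-6, 8) = 2
  d10 = add(-6, 2) = -4

Second demand — change propagation:
  d1: re-runs because s4 -6->-7; new result 2 (unchanged).
  d2: re-examined; everything it read last time is the same (s5 unchanged, d1 unchanged) — cache 2 kept, no run.
  d5: re-examined; everything it read last time is the same (d1 unchanged, d2 unchanged) — cache 4 kept, no run.
  d6: re-examined; everything it read last time is the same (d2 unchanged, d5 unchanged) — cache 2 kept, no run.
  d7: re-examined; everything it read last time is the same (s5 unchanged, d6 unchanged) — cache -6 kept, no run.
  d8: re-examined; everything it read last time is the same (d1 unchanged, d5 unchanged) — cache 8 kept, no run.
  d9: re-examined; everything it read last time is the same (d7 unchanged, d8 unchanged) — cache 2 kept, no run.
  d10: re-examined; everything it read last time is the same (d7 unchanged, d9 unchanged) — cache -4 kept, no run.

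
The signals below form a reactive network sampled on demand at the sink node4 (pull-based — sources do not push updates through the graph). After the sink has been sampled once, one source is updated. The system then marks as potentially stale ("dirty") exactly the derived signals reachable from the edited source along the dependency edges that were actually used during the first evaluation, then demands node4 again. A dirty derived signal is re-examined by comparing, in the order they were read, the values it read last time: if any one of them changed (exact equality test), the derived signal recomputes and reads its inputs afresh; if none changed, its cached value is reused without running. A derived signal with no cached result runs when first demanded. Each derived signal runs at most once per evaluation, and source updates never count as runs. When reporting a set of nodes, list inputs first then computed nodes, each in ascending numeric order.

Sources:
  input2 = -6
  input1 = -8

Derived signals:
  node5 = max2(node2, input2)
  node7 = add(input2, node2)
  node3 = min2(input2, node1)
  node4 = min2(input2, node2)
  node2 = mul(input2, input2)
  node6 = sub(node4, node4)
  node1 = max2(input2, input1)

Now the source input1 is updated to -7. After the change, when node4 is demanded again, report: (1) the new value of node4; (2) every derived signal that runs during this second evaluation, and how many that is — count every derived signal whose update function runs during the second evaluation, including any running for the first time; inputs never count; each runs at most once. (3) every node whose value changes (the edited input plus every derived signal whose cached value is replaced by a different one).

node4 now evaluates to -6.
Run set: none (0 run).
Changed values: input1.
The important point: nothing the output needs ever reads input1, so the edit is invisible to it.

Initial pass — values computed on the first demand:
  node2 = mul(-6, -6) = 36
  node4 = min2(-6, 36) = -6

Second demand — change propagation:
  no demanded computation ever read input1, so the edit dirties nothing and nothing runs.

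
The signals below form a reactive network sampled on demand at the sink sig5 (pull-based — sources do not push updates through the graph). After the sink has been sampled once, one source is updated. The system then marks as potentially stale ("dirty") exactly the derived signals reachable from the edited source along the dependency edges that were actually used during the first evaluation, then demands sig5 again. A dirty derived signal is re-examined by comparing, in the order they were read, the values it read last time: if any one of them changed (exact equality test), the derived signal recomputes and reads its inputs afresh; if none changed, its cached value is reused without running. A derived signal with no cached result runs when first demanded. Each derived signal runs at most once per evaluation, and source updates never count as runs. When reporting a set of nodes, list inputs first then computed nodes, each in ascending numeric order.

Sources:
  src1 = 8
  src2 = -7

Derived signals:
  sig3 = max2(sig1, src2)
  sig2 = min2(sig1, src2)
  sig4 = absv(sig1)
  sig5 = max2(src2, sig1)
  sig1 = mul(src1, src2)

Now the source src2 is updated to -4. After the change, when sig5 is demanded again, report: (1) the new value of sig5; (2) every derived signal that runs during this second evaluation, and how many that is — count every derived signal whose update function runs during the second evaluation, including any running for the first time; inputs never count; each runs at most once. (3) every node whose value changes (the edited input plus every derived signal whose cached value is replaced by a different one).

sig5 now evaluates to -4.
Run set: sig1, sig5 (2 run).
Changed values: src2, sig1, sig5.

Initial pass — values computed on the first demand:
  sig1 = mul(8, -7) = -56
  sig5 = max2(-7, -56) = -7

Second demand — change propagation:
  sig1: re-runs because src2 -7->-4; new result -32.
  sig5: re-runs because src2 -7->-4; sig1 -56->-32; new result -4.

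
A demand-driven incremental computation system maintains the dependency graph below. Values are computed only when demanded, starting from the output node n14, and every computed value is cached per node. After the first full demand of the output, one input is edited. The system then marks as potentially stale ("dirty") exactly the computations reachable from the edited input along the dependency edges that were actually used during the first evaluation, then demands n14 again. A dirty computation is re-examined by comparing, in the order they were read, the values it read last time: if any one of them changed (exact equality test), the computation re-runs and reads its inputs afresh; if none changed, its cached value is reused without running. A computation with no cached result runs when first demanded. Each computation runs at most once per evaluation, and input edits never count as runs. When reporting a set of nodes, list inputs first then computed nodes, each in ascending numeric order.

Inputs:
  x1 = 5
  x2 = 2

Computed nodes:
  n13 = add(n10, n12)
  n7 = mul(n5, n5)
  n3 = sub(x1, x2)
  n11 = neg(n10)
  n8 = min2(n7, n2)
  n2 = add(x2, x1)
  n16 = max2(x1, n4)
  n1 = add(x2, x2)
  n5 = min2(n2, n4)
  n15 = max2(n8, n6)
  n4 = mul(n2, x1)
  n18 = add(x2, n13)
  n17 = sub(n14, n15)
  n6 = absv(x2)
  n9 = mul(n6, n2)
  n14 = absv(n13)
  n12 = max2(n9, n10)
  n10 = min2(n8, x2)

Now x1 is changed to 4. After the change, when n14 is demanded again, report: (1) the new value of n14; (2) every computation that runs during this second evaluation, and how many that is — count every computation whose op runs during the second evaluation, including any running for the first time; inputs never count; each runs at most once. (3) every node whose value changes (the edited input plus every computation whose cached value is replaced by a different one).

New value of n14: 14.
Computations that run: n2, n4, n5, n7, n8, n9, n10, n12, n13, n14 — 10 in total.
Values that change: x1, n2, n4, n5, n7, n8, n9, n12, n13, n14.

First evaluation (everything demanded from the output):
  n2 = add(2, 5) = 7
  n4 = mul(7, 5) = 35
  n5 = min2(7, 35) = 7
  n6 = absv(2) = 2
  n7 = mul(7, 7) = 49
  n8 = min2(49, 7) = 7
  n9 = mul(2, 7) = 14
  n10 = min2(7, 2) = 2
  n12 = max2(14, 2) = 14
  n13 = add(2, 14) = 16
  n14 = absv(16) = 16

Propagation after the edit:
  n2: runs — x1 5->4; result 6.
  n4: runs — n2 7->6; x1 5->4; result 24.
  n5: runs — n2 7->6; n4 35->24; result 6.
  n7: runs — n5 7->6; n5 7->6; result 36.
  n8: runs — n7 49->36; n2 7->6; result 6.
  n9: runs — n2 7->6; result 12.
  n10: runs — n8 7->6; result 2 (same value as before).
  n12: runs — n9 14->12; result 12.
  n13: runs — n12 14->12; result 14.
  n14: runs — n13 16->14; result 14.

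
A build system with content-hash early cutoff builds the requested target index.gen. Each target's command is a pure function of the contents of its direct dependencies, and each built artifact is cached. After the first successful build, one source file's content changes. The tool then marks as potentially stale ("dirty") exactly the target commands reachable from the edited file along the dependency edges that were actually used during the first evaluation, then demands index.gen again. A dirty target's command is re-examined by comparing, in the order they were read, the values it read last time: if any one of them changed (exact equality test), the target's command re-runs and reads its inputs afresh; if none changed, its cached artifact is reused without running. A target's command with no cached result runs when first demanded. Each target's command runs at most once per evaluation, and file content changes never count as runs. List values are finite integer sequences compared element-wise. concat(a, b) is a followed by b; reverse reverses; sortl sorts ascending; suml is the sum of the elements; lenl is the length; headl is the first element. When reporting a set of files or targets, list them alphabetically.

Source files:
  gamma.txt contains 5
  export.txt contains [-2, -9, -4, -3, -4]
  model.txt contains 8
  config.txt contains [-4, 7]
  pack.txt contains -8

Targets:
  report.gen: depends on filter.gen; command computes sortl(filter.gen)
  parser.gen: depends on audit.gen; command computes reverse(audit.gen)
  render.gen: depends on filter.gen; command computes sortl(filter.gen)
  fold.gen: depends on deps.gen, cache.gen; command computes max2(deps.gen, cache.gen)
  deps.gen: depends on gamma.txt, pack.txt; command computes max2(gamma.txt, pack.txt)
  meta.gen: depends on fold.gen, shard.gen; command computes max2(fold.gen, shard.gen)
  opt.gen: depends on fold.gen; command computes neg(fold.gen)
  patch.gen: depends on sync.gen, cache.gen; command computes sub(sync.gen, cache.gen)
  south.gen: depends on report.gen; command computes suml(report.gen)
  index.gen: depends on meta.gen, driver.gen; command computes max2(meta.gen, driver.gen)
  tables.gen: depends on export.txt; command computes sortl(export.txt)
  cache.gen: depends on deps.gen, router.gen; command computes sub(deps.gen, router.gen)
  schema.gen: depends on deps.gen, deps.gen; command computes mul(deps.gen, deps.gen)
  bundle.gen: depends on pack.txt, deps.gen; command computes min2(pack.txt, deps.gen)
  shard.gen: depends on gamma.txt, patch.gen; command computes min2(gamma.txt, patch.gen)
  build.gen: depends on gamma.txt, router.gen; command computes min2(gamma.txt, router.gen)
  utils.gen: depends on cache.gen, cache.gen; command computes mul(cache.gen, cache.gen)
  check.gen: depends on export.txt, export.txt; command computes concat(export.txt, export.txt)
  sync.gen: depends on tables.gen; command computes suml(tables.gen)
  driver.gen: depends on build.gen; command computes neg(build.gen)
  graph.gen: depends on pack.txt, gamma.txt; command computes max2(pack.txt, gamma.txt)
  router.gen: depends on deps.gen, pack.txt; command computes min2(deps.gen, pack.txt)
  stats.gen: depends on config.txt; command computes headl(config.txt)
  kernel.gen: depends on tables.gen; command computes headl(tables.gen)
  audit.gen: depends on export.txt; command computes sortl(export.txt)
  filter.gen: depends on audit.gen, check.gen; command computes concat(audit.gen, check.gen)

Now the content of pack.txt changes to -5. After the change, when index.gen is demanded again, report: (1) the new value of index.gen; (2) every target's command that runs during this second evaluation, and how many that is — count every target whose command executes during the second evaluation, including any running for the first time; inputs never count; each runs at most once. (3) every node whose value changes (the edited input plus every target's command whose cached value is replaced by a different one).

First evaluation (everything demanded from the output):
  deps.gen = max2(5, -8) = 5
  router.gen = min2(5, -8) = -8
  build.gen = min2(5, -8) = -8
  cache.gen = sub(5, -8) = 13
  driver.gen = neg(-8) = 8
  fold.gen = max2(5, 13) = 13
  tables.gen = sortl([-2, -9, -4, -3, -4]) = [-9, -4, -4, -3, -2]
  sync.gen = suml([-9, -4, -4, -3, -2]) = -22
  patch.gen = sub(-22, 13) = -35
  shard.gen = min2(5, -35) = -35
  meta.gen = max2(13, -35) = 13
  index.gen = max2(13, 8) = 13

Propagation after the edit:
  deps.gen: runs — pack.txt -8->-5; result 5 (same value as before).
  router.gen: runs — pack.txt -8->-5; result -5.
  build.gen: runs — router.gen -8->-5; result -5.
  cache.gen: runs — router.gen -8->-5; result 10.
  driver.gen: runs — build.gen -8->-5; result 5.
  fold.gen: runs — cache.gen 13->10; result 10.
  patch.gen: runs — cache.gen 13->10; result -32.
  shard.gen: runs — patch.gen -35->-32; result -32.
  meta.gen: runs — fold.gen 13->10; shard.gen -35->-32; result 10.
  index.gen: runs — meta.gen 13->10; driver.gen 8->5; result 10.

New value of index.gen: 10.
Target commands that run: build.gen, cache.gen, deps.gen, driver.gen, fold.gen, index.gen, meta.gen, patch.gen, router.gen, shard.gen — 10 in total.
Values that change: build.gen, cache.gen, driver.gen, fold.gen, index.gen, meta.gen, pack.txt, patch.gen, router.gen, shard.gen.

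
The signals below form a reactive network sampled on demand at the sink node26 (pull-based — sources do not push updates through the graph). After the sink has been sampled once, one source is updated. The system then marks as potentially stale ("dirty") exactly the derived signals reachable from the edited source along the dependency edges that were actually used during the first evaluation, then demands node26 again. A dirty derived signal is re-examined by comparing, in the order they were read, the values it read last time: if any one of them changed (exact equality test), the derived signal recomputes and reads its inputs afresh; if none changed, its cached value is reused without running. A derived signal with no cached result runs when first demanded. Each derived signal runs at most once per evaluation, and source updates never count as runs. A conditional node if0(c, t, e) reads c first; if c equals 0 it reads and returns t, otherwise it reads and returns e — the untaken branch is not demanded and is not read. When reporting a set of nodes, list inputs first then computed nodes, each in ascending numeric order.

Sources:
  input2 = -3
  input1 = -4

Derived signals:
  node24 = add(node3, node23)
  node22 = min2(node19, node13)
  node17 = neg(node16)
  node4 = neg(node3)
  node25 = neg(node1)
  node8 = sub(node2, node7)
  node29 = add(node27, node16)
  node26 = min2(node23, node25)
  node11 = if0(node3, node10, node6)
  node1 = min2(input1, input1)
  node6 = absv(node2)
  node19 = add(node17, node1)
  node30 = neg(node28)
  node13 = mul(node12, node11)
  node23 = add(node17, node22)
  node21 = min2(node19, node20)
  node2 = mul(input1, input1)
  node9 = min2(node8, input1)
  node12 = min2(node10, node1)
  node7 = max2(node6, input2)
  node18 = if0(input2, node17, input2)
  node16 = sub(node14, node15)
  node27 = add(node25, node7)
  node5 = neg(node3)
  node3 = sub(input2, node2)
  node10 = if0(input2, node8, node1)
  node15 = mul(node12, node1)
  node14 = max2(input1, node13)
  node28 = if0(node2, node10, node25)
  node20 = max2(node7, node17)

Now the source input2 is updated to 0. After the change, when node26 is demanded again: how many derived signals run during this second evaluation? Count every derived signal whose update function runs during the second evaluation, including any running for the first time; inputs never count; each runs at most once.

Run set: node3, node7, node8, node10, node11, node12 (6 run).
The important point: the flipped condition pulls in fresh nodes; node7, node8 run for the first time.

Initial pass — values computed on the first demand:
  node1 = min2(-4, -4) = -4
  node2 = mul(-4, -4) = 16
  node3 = sub(-3, 16) = -19
  node6 = absv(16) = 16
  node10 = if0(input2=-3 -> else branch node1) = -4
  node11 = if0(node3=-19 -> else branch node6) = 16
  node12 = min2(-4, -4) = -4
  node13 = mul(-4, 16) = -64
  node14 = max2(-4, -64) = -4
  node15 = mul(-4, -4) = 16
  node16 = sub(-4, 16) = -20
  node17 = neg(-20) = 20
  node19 = add(20, -4) = 16
  node22 = min2(16, -64) = -64
  node23 = add(20, -64) = -44
  node25 = neg(-4) = 4
  node26 = min2(-44, 4) = -44

Second demand — change propagation:
  node3: re-runs because input2 -3->0; new result -16.
  node7: newly demanded (no cache) — executes and yields 16.
  node8: newly demanded (no cache) — executes and yields 0.
  node10: re-runs because input2 -3->0; new result 0.
  node11: re-runs because node3 -19->-16; new result 16 (unchanged).
  node12: re-runs because node10 -4->0; new result -4 (unchanged).
  node13: re-examined; everything it read last time is the same (node12 unchanged, node11 unchanged) — cache -64 kept, no run.
  node14: re-examined; everything it read last time is the same (input1 unchanged, node13 unchanged) — cache -4 kept, no run.
  node15: re-examined; everything it read last time is the same (node12 unchanged, node1 unchanged) — cache 16 kept, no run.
  node16: re-examined; everything it read last time is the same (node14 unchanged, node15 unchanged) — cache -20 kept, no run.
  node17: re-examined; everything it read last time is the same (node16 unchanged) — cache 20 kept, no run.
  node19: re-examined; everything it read last time is the same (node17 unchanged, node1 unchanged) — cache 16 kept, no run.
  node22: re-examined; everything it read last time is the same (node19 unchanged, node13 unchanged) — cache -64 kept, no run.
  node23: re-examined; everything it read last time is the same (node17 unchanged, node22 unchanged) — cache -44 kept, no run.
  node26: re-examined; everything it read last time is the same (node23 unchanged, node25 unchanged) — cache -44 kept, no run.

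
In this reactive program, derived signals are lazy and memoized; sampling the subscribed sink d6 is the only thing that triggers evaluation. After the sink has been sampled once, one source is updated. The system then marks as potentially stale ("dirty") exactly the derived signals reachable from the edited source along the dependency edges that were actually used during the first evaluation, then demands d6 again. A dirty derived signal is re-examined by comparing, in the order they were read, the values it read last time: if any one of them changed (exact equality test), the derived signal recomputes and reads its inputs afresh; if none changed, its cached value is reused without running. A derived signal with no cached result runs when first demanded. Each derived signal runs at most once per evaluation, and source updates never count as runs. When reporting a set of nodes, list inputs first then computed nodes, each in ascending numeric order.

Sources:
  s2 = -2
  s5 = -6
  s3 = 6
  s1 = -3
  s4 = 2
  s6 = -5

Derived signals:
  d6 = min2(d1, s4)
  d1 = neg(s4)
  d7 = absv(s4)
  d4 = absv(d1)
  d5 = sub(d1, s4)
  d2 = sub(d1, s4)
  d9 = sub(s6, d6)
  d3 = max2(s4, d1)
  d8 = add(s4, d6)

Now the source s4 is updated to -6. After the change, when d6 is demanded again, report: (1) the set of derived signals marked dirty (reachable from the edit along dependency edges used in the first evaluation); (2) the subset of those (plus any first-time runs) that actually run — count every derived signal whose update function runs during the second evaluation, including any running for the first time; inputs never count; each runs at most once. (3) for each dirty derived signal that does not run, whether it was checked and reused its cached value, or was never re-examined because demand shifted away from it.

First demand of the output computes:
  d1 = neg(2) = -2
  d6 = min2(-2, 2) = -2

After the edit, cleaning proceeds:
  d1: a read changed (s4 2->-6) — executes, giving 6.
  d6: a read changed (d1 -2->6; s4 2->-6) — executes, giving -6.

The edit dirties: d1, d6.
2 derived signals run: d1, d6.
No dirty derived signal escaped a run.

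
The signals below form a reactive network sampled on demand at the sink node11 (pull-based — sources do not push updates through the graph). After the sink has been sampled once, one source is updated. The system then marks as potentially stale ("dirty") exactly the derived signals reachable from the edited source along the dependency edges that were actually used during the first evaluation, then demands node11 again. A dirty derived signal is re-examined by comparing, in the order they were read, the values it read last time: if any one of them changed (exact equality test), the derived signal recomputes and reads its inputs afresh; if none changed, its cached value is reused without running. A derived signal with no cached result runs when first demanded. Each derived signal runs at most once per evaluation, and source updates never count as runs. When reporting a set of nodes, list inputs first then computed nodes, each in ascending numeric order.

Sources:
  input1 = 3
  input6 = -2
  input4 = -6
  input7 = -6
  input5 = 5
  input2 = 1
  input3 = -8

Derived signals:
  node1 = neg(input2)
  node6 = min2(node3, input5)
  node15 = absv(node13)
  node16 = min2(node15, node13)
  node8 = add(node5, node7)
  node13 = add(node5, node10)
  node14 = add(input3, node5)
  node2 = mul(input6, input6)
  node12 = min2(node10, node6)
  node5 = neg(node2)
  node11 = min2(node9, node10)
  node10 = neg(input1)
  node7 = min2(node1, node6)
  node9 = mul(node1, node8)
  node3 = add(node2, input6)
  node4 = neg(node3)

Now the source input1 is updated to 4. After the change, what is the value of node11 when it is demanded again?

Initial pass — values computed on the first demand:
  node1 = neg(1) = -1
  node2 = mul(-2, -2) = 4
  node3 = add(4, -2) = 2
  node5 = neg(4) = -4
  node6 = min2(2, 5) = 2
  node7 = min2(-1, 2) = -1
  node8 = add(-4, -1) = -5
  node9 = mul(-1, -5) = 5
  node10 = neg(3) = -3
  node11 = min2(5, -3) = -3

Second demand — change propagation:
  node10: re-runs because input1 3->4; new result -4.
  node11: re-runs because node10 -3->-4; new result -4.

node11 now evaluates to -4.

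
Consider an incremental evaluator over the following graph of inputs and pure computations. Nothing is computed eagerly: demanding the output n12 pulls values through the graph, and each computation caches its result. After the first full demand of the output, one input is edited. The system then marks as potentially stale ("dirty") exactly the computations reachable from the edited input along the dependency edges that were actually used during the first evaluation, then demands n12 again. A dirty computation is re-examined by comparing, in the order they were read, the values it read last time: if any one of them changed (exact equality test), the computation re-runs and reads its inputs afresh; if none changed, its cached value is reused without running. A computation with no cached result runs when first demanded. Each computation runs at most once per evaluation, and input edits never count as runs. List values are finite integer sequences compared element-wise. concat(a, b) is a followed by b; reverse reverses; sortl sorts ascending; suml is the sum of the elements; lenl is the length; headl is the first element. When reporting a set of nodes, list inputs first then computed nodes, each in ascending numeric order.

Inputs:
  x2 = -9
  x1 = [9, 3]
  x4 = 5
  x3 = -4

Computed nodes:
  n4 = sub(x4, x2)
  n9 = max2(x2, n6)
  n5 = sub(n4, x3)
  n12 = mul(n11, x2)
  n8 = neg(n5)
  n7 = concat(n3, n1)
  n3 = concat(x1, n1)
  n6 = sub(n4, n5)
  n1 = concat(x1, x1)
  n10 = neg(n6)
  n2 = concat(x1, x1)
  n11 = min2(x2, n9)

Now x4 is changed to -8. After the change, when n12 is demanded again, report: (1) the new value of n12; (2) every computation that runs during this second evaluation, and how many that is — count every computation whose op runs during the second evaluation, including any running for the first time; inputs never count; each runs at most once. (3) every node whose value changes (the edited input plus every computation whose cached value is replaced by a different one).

n12 now evaluates to 81.
Run set: n4, n5, n6 (3 run).
Changed values: x4, n4, n5.
The important point: n6 recomputes to an identical value, and the output ends up unchanged.

Initial pass — values computed on the first demand:
  n4 = sub(5, -9) = 14
  n5 = sub(14, -4) = 18
  n6 = sub(14, 18) = -4
  n9 = max2(-9, -4) = -4
  n11 = min2(-9, -4) = -9
  n12 = mul(-9, -9) = 81

Second demand — change propagation:
  n4: re-runs because x4 5->-8; new result 1.
  n5: re-runs because n4 14->1; new result 5.
  n6: re-runs because n4 14->1; n5 18->5; new result -4 (unchanged).
  n9: re-examined; everything it read last time is the same (x2 unchanged, n6 unchanged) — cache -4 kept, no run.
  n11: re-examined; everything it read last time is the same (x2 unchanged, n9 unchanged) — cache -9 kept, no run.
  n12: re-examined; everything it read last time is the same (n11 unchanged, x2 unchanged) — cache 81 kept, no run.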